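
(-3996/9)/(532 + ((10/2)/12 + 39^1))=-5328/6857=-0.78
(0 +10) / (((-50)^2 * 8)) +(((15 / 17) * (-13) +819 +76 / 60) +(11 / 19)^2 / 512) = 953009014927 / 1178304000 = 808.80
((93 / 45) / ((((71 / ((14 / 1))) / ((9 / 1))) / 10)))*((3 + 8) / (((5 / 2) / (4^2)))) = 916608 / 355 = 2581.99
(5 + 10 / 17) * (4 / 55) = 76 / 187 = 0.41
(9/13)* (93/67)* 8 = 6696/871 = 7.69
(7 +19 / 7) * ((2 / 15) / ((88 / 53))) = 901 / 1155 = 0.78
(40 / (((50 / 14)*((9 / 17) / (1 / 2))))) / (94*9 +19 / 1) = 476 / 38925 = 0.01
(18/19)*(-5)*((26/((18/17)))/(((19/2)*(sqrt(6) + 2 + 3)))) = -22100/6859 + 4420*sqrt(6)/6859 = -1.64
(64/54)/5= 32/135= 0.24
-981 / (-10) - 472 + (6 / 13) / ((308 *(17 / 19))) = -373.90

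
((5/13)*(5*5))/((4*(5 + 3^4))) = 125/4472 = 0.03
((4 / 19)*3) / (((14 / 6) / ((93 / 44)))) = 837 / 1463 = 0.57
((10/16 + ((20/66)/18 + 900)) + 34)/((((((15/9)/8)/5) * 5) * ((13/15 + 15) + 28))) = 2220709/21714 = 102.27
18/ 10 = 9/ 5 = 1.80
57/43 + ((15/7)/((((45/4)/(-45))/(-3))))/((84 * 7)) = 20196/14749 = 1.37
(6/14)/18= 1/42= 0.02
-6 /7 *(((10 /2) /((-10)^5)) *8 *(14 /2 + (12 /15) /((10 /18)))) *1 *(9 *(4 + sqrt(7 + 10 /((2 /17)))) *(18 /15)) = 68364 /546875 + 34182 *sqrt(23) /546875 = 0.42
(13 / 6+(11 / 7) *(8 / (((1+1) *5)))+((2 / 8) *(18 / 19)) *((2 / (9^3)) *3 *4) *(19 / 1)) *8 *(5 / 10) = 13502 / 945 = 14.29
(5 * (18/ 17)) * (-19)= -1710/ 17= -100.59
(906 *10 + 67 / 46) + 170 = 424647 / 46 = 9231.46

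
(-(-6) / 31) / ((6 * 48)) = 1 / 1488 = 0.00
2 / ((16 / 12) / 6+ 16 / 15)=45 / 29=1.55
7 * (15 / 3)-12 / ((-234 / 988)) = 257 / 3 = 85.67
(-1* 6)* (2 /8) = -3 /2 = -1.50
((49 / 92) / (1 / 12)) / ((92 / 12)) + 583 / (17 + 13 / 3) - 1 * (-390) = 14157285 / 33856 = 418.16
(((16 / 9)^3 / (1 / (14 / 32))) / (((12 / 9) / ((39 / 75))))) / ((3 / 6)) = 11648 / 6075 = 1.92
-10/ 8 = -5/ 4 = -1.25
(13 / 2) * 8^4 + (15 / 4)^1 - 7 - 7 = 106455 / 4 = 26613.75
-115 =-115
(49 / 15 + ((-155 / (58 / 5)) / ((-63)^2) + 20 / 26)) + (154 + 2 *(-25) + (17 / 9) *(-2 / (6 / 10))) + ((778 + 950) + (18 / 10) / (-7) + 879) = 40527324751 / 14963130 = 2708.48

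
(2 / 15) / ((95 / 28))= 56 / 1425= 0.04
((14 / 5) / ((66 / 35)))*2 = 98 / 33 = 2.97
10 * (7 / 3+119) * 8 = 29120 / 3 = 9706.67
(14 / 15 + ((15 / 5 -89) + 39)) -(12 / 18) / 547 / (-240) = -9071447 / 196920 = -46.07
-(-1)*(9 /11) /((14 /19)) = 171 /154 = 1.11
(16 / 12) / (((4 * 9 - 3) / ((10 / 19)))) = 40 / 1881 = 0.02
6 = 6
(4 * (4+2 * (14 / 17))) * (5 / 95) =384 / 323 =1.19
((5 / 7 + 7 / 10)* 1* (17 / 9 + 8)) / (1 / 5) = 979 / 14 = 69.93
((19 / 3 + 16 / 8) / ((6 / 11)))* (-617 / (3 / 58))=-4920575 / 27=-182243.52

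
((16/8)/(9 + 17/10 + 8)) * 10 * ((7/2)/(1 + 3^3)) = 25/187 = 0.13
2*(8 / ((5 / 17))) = 272 / 5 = 54.40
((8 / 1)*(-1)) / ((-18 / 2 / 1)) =8 / 9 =0.89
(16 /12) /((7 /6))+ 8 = 64 /7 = 9.14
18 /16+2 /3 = 43 /24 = 1.79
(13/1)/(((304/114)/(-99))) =-3861/8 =-482.62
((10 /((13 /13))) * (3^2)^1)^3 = 729000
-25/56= -0.45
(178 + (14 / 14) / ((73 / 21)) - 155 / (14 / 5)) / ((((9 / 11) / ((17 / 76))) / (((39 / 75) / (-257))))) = -61083737 / 898276680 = -0.07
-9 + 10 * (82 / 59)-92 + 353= 265.90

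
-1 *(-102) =102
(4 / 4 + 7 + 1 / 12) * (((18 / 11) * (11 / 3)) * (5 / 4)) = 485 / 8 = 60.62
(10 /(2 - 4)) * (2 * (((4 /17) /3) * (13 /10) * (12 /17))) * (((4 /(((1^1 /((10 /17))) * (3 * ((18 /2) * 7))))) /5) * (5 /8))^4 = -0.00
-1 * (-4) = 4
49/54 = 0.91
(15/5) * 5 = 15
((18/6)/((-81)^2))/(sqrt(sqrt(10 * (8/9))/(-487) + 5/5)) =sqrt(1461)/(2187 * sqrt(1461 - 4 * sqrt(5))) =0.00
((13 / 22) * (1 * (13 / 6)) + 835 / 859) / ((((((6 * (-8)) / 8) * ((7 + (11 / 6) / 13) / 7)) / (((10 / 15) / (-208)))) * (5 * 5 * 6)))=1787737 / 227365617600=0.00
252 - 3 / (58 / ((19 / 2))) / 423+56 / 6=1424783 / 5452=261.33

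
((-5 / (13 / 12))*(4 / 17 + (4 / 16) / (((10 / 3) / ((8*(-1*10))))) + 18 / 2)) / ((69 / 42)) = -46200 / 5083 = -9.09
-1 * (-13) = 13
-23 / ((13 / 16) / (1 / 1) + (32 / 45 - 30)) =16560 / 20503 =0.81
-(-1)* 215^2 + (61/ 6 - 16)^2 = 1665325/ 36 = 46259.03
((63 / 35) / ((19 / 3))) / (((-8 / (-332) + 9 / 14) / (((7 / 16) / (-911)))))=-109809 / 536579000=-0.00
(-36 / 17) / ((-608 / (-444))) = -999 / 646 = -1.55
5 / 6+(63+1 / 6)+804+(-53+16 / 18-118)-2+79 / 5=32026 / 45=711.69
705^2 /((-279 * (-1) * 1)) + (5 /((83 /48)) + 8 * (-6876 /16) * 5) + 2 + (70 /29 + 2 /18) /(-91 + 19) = -744796475935 /48351816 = -15403.69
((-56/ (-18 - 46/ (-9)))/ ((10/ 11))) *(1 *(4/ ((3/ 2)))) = 1848/ 145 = 12.74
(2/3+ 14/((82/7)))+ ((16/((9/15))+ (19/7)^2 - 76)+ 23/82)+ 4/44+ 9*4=-494947/132594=-3.73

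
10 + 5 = 15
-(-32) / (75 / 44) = 1408 / 75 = 18.77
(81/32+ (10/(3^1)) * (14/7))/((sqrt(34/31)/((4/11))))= 883 * sqrt(1054)/8976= 3.19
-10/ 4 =-5/ 2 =-2.50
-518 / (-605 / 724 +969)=-375032 / 700951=-0.54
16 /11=1.45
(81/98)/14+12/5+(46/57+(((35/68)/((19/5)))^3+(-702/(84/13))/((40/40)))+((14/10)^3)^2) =-3392818331270856877/34675516743000000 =-97.84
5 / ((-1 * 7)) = -5 / 7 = -0.71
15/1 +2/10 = 76/5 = 15.20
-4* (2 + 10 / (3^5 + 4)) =-2016 / 247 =-8.16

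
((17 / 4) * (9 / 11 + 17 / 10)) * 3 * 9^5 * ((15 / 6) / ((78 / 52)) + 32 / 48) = 1946432187 / 440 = 4423709.52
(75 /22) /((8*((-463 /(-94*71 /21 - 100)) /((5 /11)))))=548375 /3137288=0.17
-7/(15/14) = -98/15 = -6.53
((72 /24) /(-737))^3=-27 /400315553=-0.00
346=346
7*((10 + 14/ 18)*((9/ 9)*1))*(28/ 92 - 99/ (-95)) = 1997618/ 19665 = 101.58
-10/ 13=-0.77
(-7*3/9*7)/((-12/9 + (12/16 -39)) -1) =196/487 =0.40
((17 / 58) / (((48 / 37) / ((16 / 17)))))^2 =1369 / 30276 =0.05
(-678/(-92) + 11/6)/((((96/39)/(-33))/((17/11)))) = -140335/736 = -190.67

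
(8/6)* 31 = 124/3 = 41.33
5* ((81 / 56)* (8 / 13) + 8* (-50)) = -181595 / 91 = -1995.55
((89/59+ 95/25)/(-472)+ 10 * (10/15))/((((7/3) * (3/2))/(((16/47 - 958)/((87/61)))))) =-54521970373/42701427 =-1276.82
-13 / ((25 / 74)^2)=-71188 / 625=-113.90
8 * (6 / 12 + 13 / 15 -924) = -110716 / 15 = -7381.07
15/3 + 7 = 12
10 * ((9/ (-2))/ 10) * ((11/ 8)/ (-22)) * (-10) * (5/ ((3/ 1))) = -75/ 16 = -4.69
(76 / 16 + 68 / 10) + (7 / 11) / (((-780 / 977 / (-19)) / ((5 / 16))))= 2235289 / 137280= 16.28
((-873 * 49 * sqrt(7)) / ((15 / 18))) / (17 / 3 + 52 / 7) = -5389902 * sqrt(7) / 1375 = -10371.16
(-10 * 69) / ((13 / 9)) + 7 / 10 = -62009 / 130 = -476.99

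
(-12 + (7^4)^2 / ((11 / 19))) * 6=59744229.27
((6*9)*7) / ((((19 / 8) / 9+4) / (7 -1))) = 163296 / 307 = 531.91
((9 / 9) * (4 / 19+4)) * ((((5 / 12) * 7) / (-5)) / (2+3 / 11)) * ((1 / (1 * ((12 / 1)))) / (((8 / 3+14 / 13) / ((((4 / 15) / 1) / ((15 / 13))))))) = -26026 / 4681125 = -0.01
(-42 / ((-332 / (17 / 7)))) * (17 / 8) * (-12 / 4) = -1.96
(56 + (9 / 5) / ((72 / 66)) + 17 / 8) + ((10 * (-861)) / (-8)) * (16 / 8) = 88491 / 40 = 2212.28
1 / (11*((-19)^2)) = 1 / 3971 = 0.00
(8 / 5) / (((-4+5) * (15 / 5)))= 8 / 15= 0.53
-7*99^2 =-68607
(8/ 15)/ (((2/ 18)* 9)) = 8/ 15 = 0.53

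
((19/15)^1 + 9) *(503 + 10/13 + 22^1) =210518/39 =5397.90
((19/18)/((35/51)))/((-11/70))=-323/33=-9.79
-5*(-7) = 35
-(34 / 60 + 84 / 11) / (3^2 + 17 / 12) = -0.79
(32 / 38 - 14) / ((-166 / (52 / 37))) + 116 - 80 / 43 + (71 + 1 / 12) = 5580059675 / 30108084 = 185.33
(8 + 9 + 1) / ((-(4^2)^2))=-9 / 128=-0.07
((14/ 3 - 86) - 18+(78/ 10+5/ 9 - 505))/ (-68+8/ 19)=509561/ 57780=8.82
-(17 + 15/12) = -73/4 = -18.25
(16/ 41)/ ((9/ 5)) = 80/ 369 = 0.22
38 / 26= 19 / 13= 1.46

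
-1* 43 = -43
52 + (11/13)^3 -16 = 80423/2197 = 36.61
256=256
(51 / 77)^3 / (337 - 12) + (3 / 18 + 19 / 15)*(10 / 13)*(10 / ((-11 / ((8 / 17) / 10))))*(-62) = 22136164801 / 7567034475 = 2.93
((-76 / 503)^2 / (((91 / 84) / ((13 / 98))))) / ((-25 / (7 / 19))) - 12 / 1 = -531320724 / 44276575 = -12.00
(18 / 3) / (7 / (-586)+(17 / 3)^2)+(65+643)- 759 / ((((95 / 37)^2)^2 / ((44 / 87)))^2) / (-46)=708.19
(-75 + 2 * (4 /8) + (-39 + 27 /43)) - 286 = -17130 /43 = -398.37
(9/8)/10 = 0.11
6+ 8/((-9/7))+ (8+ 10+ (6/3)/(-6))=157/9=17.44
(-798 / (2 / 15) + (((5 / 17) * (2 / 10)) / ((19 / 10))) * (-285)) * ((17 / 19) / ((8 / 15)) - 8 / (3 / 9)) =345729735 / 2584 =133796.34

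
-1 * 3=-3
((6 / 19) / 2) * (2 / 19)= 6 / 361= 0.02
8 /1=8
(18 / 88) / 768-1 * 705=-7941117 / 11264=-705.00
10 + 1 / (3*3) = 91 / 9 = 10.11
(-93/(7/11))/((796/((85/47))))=-86955/261884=-0.33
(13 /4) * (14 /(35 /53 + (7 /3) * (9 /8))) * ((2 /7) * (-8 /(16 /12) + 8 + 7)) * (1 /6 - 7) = -338988 /1393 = -243.35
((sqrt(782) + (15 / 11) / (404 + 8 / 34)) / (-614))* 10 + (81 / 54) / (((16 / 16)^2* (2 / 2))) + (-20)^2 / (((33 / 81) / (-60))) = -1367053383159 / 23206744 -5* sqrt(782) / 307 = -58908.05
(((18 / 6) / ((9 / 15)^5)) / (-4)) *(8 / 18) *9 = -3125 / 81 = -38.58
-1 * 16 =-16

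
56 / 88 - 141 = -1544 / 11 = -140.36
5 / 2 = 2.50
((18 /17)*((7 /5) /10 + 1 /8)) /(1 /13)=3.65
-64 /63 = -1.02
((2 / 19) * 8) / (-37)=-16 / 703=-0.02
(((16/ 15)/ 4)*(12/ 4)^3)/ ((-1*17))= -36/ 85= -0.42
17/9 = 1.89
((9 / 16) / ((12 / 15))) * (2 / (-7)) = -45 / 224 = -0.20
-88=-88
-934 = -934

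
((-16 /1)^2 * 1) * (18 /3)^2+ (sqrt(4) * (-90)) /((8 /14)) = 8901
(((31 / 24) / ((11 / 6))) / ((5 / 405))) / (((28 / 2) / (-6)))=-7533 / 308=-24.46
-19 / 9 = -2.11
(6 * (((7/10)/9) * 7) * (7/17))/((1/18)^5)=216040608/85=2541654.21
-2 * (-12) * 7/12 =14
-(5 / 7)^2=-25 / 49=-0.51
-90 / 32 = -45 / 16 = -2.81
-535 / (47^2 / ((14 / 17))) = -7490 / 37553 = -0.20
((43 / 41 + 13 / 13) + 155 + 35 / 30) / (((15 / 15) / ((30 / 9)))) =194605 / 369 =527.38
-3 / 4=-0.75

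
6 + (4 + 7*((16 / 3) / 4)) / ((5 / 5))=58 / 3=19.33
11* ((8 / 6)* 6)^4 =45056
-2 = -2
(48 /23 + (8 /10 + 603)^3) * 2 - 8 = 440260089.92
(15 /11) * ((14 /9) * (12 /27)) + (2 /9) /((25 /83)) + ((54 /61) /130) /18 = 19794563 /11776050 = 1.68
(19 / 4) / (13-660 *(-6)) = 19 / 15892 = 0.00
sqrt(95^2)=95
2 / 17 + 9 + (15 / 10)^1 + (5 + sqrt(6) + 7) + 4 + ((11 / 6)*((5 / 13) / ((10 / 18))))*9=sqrt(6) + 8407 / 221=40.49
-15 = -15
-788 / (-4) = 197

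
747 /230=3.25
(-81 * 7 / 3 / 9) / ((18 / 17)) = -119 / 6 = -19.83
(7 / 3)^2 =49 / 9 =5.44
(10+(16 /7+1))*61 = 5673 /7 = 810.43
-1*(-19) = 19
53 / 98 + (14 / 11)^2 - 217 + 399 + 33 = 2575091 / 11858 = 217.16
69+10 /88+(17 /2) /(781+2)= 2381477 /34452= 69.12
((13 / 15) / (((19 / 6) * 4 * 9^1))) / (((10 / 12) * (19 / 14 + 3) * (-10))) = -91 / 434625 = -0.00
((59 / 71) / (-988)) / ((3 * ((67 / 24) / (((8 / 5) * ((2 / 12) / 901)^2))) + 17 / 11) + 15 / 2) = -2596 / 472155345872509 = -0.00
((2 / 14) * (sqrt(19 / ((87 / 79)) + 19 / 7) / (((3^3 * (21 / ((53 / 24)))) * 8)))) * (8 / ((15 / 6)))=106 * sqrt(115710) / 36256815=0.00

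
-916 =-916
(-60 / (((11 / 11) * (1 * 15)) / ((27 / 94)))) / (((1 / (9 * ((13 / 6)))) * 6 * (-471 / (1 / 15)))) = 39 / 73790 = 0.00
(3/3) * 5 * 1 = 5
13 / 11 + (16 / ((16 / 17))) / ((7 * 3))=460 / 231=1.99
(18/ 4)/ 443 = 9/ 886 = 0.01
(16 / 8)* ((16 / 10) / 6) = 0.53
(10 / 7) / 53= 10 / 371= 0.03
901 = 901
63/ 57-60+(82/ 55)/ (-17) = -1047823/ 17765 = -58.98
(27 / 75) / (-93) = -3 / 775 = -0.00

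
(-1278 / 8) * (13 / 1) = -8307 / 4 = -2076.75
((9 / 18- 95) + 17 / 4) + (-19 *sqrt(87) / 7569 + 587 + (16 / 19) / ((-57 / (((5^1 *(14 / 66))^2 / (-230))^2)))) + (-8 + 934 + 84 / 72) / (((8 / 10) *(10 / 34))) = 24117911382365557 / 5435379538776- 19 *sqrt(87) / 7569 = 4437.18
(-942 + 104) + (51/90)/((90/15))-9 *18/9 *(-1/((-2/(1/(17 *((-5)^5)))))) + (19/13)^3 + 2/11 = -38574773993017/46219387500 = -834.60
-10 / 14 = -5 / 7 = -0.71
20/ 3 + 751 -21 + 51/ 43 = 95183/ 129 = 737.85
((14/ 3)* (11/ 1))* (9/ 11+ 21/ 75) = 4228/ 75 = 56.37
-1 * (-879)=879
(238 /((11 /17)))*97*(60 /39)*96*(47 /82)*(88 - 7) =1434338720640 /5863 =244642456.19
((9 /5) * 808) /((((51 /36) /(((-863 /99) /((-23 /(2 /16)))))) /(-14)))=-14643384 /21505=-680.93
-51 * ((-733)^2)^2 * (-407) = 5992119748847397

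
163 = 163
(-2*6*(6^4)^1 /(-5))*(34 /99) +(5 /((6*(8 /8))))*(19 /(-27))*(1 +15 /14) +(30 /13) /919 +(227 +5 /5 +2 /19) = 36671212805243 /28315106820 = 1295.11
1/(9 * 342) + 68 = 209305/3078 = 68.00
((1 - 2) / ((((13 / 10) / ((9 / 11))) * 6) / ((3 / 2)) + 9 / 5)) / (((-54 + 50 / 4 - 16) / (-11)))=-198 / 8441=-0.02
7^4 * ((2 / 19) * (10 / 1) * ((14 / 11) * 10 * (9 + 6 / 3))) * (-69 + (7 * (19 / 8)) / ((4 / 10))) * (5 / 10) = -184456825 / 38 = -4854126.97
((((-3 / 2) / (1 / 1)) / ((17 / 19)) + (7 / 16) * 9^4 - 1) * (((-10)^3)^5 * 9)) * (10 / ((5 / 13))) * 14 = -159711347250000000000000 / 17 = -9394785132352941176470.59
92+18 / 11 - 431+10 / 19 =-70399 / 209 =-336.84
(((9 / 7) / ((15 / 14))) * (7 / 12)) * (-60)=-42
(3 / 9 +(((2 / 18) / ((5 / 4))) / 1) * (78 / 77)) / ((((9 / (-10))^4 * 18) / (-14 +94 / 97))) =-206032000 / 441036981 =-0.47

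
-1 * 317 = -317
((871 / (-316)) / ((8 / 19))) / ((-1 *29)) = 16549 / 73312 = 0.23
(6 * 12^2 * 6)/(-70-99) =-5184/169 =-30.67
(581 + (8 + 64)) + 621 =1274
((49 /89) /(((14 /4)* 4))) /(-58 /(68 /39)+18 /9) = -119 /94607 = -0.00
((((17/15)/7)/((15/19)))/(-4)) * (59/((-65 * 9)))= 19057/3685500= 0.01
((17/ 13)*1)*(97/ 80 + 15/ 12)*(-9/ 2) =-30141/ 2080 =-14.49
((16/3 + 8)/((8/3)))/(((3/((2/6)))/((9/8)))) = 5/8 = 0.62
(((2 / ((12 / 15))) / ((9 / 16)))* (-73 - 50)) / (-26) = 820 / 39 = 21.03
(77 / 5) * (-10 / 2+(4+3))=154 / 5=30.80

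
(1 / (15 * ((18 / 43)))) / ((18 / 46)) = 989 / 2430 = 0.41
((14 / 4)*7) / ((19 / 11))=539 / 38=14.18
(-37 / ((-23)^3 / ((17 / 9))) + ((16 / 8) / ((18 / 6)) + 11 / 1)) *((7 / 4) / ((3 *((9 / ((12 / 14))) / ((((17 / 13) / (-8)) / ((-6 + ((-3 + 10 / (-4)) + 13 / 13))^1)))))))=0.01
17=17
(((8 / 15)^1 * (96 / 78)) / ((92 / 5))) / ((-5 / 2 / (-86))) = 5504 / 4485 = 1.23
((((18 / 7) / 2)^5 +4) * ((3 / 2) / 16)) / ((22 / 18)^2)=30685311 / 65076704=0.47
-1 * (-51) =51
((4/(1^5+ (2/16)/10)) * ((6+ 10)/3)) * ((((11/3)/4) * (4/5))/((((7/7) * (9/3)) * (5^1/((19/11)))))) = 1.78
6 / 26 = 3 / 13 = 0.23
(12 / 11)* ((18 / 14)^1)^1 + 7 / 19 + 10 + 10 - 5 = 24536 / 1463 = 16.77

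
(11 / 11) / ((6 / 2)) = 1 / 3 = 0.33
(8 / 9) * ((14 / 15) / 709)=112 / 95715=0.00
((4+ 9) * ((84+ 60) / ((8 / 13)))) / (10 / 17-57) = -51714 / 959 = -53.92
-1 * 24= -24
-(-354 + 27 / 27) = 353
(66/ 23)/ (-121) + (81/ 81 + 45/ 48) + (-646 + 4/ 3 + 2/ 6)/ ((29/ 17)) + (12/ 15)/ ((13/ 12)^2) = -111630648079/ 297588720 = -375.12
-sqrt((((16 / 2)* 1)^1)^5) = -128* sqrt(2) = -181.02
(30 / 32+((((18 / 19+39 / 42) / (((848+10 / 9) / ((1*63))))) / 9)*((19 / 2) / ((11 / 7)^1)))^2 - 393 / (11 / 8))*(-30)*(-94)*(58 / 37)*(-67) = 44119543645911519405 / 522915068456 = 84372293.53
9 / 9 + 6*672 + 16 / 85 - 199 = 325906 / 85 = 3834.19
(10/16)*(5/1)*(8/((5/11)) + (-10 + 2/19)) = 24.08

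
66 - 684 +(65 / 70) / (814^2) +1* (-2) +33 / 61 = -350525209935 / 565856984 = -619.46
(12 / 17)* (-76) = -912 / 17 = -53.65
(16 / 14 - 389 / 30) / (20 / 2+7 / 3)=-2483 / 2590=-0.96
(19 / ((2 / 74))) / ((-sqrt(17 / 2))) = -703 *sqrt(34) / 17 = -241.13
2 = 2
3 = 3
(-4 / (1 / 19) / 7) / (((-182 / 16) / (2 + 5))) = 608 / 91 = 6.68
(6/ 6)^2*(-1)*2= -2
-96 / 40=-12 / 5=-2.40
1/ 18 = 0.06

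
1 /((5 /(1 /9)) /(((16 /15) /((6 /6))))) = 16 /675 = 0.02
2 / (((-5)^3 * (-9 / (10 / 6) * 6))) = 1 / 2025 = 0.00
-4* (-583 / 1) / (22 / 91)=9646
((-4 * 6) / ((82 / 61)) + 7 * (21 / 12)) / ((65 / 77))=-70763 / 10660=-6.64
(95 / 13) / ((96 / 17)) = 1615 / 1248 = 1.29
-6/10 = -3/5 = -0.60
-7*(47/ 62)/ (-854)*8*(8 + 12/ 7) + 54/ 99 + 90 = 91.03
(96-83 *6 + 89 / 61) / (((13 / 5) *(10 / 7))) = -107.84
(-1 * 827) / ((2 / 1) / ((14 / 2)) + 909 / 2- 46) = -11578 / 5723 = -2.02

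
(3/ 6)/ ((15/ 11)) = 11/ 30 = 0.37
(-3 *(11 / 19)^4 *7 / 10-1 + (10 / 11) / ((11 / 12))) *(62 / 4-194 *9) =133269234851 / 315376820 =422.57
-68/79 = -0.86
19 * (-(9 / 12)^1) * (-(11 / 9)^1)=209 / 12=17.42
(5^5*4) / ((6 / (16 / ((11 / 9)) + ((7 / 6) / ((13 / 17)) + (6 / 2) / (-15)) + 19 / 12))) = 85799375 / 2574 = 33333.09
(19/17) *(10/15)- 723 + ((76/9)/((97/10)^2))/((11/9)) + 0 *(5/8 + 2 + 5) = -3811998065/5278449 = -722.18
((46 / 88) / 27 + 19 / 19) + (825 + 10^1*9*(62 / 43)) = 48825413 / 51084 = 955.79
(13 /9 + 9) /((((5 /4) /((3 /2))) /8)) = 1504 /15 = 100.27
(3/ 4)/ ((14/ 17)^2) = 867/ 784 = 1.11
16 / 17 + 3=67 / 17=3.94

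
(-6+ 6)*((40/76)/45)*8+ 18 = 18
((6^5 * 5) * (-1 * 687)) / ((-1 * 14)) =13355280 / 7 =1907897.14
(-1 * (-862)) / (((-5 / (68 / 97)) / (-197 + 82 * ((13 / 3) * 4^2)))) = -193022488 / 291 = -663307.52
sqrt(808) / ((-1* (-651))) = 2* sqrt(202) / 651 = 0.04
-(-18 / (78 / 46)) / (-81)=-46 / 351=-0.13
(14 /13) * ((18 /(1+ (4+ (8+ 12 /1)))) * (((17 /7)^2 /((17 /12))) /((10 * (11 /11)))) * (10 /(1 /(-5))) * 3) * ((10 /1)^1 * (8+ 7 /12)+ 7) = -2045304 /455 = -4495.17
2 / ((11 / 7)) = 14 / 11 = 1.27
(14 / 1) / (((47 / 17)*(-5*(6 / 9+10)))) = -0.09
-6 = -6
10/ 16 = 5/ 8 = 0.62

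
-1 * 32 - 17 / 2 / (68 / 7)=-263 / 8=-32.88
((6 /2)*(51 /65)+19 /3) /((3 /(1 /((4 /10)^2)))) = 4235 /234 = 18.10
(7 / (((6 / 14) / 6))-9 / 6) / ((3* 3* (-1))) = -193 / 18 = -10.72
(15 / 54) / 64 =5 / 1152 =0.00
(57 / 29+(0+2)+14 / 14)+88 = 2696 / 29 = 92.97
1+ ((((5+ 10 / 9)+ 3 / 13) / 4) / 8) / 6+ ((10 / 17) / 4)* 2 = 253411 / 190944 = 1.33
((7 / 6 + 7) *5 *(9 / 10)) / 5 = 147 / 20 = 7.35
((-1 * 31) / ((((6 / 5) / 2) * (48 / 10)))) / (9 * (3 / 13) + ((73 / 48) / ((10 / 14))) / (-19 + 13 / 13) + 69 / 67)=-40501500 / 11244839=-3.60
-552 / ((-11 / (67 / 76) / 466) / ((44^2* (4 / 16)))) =189579984 / 19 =9977893.89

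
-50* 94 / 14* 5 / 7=-11750 / 49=-239.80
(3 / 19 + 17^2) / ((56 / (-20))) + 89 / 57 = -40582 / 399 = -101.71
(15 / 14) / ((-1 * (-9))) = 5 / 42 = 0.12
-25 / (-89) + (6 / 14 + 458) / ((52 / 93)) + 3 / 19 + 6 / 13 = 505211143 / 615524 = 820.78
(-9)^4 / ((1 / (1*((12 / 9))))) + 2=8750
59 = 59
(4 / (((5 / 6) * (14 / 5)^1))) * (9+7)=192 / 7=27.43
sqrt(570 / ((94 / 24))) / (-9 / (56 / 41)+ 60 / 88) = -1232* sqrt(8930) / 57011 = -2.04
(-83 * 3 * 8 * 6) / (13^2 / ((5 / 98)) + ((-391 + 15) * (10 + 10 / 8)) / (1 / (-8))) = -29880 / 92881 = -0.32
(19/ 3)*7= 133/ 3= 44.33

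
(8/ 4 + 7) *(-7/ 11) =-63/ 11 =-5.73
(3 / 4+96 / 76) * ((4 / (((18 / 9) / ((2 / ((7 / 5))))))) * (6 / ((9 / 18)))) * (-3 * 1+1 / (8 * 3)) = -54315 / 266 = -204.19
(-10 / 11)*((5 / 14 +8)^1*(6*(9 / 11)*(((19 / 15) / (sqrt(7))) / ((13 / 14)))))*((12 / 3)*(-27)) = 664848*sqrt(7) / 847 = 2076.77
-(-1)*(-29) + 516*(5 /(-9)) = -947 /3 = -315.67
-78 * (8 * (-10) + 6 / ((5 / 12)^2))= 88608 / 25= 3544.32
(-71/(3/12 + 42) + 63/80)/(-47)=12073/635440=0.02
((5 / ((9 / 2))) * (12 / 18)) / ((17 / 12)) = 80 / 153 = 0.52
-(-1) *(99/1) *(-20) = -1980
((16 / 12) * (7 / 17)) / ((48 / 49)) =0.56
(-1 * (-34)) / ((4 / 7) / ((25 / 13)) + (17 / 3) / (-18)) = -321300 / 167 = -1923.95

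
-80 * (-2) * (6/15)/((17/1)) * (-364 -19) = -24512/17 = -1441.88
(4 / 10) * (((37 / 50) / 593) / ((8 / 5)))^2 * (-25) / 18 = -1369 / 4050996480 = -0.00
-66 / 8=-33 / 4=-8.25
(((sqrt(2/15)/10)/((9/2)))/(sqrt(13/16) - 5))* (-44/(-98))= -352* sqrt(30)/2560005 - 88* sqrt(390)/12800025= -0.00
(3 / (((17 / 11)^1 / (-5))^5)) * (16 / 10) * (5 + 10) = -36236475000 / 1419857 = -25521.21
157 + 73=230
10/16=5/8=0.62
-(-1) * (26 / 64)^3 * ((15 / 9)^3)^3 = 4291015625 / 644972544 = 6.65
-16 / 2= -8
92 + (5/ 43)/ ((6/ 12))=3966/ 43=92.23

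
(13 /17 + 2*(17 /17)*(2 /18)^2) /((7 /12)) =4348 /3213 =1.35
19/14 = 1.36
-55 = -55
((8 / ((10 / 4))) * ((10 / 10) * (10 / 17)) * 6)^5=183764.47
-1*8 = -8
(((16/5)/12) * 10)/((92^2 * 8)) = 1/25392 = 0.00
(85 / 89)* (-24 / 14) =-1020 / 623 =-1.64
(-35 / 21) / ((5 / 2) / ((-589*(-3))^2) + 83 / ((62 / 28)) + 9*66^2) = -10407630 / 245046506873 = -0.00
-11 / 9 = -1.22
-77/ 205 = -0.38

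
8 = 8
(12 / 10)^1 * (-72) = -432 / 5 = -86.40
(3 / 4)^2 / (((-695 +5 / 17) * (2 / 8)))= -153 / 47240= -0.00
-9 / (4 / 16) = -36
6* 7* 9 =378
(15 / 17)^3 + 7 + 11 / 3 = 167341 / 14739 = 11.35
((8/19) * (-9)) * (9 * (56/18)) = -2016/19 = -106.11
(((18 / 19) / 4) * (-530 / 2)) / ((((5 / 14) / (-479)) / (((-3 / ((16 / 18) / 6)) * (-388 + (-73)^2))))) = -640105863201 / 76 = -8422445568.43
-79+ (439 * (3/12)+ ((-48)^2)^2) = 21233787/4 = 5308446.75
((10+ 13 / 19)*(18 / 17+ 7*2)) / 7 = 22.98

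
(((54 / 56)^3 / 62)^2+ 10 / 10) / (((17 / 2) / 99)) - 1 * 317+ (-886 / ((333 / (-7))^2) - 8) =-547786896868732454029 / 1745978774510444544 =-313.74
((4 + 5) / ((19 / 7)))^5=992436543 / 2476099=400.81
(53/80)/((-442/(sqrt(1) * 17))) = -53/2080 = -0.03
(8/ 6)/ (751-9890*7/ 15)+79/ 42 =915679/ 486906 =1.88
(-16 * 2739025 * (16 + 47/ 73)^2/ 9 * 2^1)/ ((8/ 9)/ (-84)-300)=1358588172690000/ 151082479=8992360.87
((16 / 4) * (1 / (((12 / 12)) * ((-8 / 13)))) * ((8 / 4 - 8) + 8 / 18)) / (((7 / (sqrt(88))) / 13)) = 8450 * sqrt(22) / 63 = 629.11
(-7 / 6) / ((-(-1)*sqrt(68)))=-7*sqrt(17) / 204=-0.14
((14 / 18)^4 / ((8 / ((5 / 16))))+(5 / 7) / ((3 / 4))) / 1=5682755 / 5878656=0.97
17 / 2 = 8.50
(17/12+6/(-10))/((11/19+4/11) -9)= -10241/101040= -0.10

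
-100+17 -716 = -799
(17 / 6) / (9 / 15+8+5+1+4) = 85 / 558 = 0.15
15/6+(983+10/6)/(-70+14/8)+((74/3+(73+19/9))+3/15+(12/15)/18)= 34357/390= 88.09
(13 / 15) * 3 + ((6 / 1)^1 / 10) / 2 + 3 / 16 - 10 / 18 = 1823 / 720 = 2.53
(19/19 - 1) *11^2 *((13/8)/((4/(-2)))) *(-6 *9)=0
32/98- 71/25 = -3079/1225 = -2.51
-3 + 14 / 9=-13 / 9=-1.44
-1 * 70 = -70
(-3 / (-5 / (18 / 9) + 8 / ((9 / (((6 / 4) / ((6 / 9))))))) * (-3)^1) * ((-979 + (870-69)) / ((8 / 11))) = 8811 / 2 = 4405.50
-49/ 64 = -0.77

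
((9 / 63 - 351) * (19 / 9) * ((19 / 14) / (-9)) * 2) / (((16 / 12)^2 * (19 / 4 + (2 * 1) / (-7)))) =28.15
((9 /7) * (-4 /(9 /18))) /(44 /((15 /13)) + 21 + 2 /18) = -1620 /9331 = -0.17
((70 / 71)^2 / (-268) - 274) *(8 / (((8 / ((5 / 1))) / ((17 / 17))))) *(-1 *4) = 1850878060 / 337747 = 5480.07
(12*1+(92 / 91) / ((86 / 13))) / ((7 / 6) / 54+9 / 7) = 1185192 / 127495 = 9.30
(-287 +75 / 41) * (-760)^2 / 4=-1688324800 / 41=-41178653.66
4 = 4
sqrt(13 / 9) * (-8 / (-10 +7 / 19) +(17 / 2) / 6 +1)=2377 * sqrt(13) / 2196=3.90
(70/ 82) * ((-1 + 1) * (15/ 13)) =0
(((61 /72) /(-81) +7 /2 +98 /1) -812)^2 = 17170224827809 /34012224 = 504825.11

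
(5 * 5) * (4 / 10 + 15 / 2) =395 / 2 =197.50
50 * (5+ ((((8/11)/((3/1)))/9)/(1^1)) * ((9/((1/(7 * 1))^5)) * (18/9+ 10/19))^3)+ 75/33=5670457083082274598525/75449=75156159565829561.67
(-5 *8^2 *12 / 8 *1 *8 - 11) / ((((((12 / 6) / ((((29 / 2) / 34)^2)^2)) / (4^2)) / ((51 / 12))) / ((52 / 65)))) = -2723739131 / 786080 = -3464.96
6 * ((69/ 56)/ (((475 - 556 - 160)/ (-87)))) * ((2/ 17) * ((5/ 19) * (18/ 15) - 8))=-1314657/ 544901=-2.41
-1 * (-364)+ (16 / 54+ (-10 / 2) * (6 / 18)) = 9791 / 27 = 362.63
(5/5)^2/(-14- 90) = -1/104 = -0.01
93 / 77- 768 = -59043 / 77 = -766.79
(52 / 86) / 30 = 13 / 645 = 0.02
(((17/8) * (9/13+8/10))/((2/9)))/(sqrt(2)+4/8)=7.45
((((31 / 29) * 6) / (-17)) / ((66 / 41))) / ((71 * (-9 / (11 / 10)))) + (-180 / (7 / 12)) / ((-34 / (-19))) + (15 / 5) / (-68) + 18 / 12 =-7540894691 / 44103780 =-170.98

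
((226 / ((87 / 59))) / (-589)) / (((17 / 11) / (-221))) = 37.21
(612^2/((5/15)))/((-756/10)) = -104040/7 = -14862.86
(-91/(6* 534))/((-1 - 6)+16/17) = 0.00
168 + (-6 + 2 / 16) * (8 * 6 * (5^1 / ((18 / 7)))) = -1141 / 3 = -380.33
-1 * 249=-249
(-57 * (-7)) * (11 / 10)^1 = 4389 / 10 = 438.90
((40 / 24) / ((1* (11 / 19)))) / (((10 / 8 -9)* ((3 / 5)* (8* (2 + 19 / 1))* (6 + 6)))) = -475 / 1546776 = -0.00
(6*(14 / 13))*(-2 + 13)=924 / 13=71.08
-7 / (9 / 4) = -28 / 9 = -3.11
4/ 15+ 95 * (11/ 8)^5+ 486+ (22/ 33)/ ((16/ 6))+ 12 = 474528587/ 491520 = 965.43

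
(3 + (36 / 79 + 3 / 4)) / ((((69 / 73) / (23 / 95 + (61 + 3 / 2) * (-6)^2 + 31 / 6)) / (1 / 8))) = 41574468637 / 33142080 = 1254.43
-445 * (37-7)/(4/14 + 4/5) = -233625/19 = -12296.05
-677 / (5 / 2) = -1354 / 5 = -270.80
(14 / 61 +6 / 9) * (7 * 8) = 9184 / 183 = 50.19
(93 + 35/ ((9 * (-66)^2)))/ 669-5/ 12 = -1820527/ 6556869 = -0.28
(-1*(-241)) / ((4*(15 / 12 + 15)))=241 / 65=3.71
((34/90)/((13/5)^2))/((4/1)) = 85/6084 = 0.01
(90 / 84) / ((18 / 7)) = 5 / 12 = 0.42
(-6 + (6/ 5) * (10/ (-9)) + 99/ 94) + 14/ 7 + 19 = 4151/ 282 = 14.72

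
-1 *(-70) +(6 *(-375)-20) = -2200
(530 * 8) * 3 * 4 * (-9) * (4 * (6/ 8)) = -1373760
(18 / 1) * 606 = 10908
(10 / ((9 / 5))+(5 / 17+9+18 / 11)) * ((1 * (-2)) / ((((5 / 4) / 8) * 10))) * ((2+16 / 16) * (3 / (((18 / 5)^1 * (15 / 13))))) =-5771168 / 126225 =-45.72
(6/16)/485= 3/3880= 0.00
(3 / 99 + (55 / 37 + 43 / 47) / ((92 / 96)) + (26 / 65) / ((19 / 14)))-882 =-110239545607 / 125390595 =-879.17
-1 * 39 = -39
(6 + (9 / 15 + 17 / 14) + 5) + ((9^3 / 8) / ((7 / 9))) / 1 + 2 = 5279 / 40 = 131.98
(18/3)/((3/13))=26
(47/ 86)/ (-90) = -47/ 7740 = -0.01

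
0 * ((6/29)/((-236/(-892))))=0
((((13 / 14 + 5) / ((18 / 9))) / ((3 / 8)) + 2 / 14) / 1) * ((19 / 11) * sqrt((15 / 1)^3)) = 16055 * sqrt(15) / 77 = 807.54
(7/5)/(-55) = -7/275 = -0.03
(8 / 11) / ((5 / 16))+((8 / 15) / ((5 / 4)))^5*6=20988197504 / 8701171875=2.41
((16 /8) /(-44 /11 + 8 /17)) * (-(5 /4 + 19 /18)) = 1411 /1080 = 1.31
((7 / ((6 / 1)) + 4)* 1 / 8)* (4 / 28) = 31 / 336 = 0.09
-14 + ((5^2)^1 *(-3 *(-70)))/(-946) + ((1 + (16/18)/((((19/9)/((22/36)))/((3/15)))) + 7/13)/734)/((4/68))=-37649358359/1929463965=-19.51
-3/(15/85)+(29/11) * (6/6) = -158/11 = -14.36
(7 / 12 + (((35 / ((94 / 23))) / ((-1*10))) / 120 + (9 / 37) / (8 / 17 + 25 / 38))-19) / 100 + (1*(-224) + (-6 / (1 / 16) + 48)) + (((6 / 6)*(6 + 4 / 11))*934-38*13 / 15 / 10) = 140520420997531 / 24791184000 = 5668.16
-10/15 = -2/3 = -0.67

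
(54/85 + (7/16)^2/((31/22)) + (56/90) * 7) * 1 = 15562159/3035520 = 5.13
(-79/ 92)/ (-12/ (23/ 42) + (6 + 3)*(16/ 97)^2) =743311/ 18756576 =0.04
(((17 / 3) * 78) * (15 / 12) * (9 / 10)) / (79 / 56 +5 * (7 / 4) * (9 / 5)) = 27846 / 961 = 28.98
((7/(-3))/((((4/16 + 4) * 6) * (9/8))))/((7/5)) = -0.06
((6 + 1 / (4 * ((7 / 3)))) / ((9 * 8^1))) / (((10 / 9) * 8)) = 171 / 17920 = 0.01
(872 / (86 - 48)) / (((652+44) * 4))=0.01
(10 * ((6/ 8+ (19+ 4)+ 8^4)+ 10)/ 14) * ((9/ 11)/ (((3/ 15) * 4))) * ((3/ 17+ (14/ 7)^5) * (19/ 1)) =38628442575/ 20944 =1844367.96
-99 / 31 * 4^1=-12.77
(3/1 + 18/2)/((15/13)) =52/5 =10.40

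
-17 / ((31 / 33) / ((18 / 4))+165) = -5049 / 49067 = -0.10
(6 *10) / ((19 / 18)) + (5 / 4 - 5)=4035 / 76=53.09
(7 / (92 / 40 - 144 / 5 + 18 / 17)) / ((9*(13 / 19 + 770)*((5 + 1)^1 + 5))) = -4522 / 1253953305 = -0.00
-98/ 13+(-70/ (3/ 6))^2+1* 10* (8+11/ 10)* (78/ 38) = 4885475/ 247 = 19779.25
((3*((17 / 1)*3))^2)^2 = 547981281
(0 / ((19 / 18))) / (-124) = 0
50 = 50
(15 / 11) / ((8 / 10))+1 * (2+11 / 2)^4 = 557175 / 176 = 3165.77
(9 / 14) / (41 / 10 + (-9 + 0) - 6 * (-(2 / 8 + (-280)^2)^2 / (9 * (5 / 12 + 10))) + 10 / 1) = 1125 / 688419119332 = 0.00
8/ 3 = 2.67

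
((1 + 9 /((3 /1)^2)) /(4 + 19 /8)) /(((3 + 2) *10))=8 /1275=0.01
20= 20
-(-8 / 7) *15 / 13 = 1.32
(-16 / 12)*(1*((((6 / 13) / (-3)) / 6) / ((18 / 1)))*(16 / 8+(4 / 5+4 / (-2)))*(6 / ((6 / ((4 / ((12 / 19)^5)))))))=2476099 / 40940640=0.06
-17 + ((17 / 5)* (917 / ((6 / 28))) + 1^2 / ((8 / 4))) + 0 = 435997 / 30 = 14533.23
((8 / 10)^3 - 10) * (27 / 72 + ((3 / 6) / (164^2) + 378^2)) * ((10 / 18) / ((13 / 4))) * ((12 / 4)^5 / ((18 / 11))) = -150408044374269 / 4370600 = -34413591.81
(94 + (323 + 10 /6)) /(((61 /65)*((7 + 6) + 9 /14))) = 1142960 /34953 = 32.70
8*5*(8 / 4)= 80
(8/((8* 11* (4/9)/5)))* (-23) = -1035/44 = -23.52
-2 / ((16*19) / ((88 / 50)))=-11 / 950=-0.01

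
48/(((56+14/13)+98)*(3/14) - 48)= -3.25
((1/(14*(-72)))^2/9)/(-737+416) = -0.00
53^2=2809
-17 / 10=-1.70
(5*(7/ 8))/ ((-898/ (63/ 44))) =-2205/ 316096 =-0.01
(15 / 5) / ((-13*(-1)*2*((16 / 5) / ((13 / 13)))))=15 / 416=0.04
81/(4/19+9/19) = 1539/13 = 118.38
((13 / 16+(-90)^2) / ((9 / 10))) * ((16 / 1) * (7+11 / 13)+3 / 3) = 1066066925 / 936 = 1138960.39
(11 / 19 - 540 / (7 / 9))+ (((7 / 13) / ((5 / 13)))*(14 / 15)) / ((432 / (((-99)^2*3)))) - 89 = -18454329 / 26600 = -693.77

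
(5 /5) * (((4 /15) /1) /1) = 4 /15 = 0.27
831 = 831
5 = 5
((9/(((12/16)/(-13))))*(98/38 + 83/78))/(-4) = 5399/38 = 142.08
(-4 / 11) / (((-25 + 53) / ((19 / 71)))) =-19 / 5467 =-0.00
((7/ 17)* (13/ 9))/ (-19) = -91/ 2907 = -0.03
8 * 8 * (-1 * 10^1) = -640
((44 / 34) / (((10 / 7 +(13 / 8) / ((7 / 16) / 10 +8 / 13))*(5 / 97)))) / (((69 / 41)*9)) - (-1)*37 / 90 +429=94209499517 / 219175050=429.84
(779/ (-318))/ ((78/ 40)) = -7790/ 6201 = -1.26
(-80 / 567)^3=-512000 / 182284263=-0.00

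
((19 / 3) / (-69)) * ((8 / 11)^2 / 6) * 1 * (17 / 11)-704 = -581902240 / 826551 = -704.01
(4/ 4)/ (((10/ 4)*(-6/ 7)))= -7/ 15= -0.47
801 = 801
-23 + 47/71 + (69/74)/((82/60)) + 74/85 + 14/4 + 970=17444389511/18310190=952.71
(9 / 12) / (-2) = -3 / 8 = -0.38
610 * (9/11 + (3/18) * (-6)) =-1220/11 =-110.91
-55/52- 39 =-2083/52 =-40.06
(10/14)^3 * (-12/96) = -125/2744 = -0.05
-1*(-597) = 597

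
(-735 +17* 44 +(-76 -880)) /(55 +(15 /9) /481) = -1360749 /79370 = -17.14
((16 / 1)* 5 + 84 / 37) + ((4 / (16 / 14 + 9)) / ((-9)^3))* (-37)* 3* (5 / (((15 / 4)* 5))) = 82.29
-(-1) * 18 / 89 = 18 / 89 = 0.20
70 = 70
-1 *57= -57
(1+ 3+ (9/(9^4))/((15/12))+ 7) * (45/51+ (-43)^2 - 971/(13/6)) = 12421948418/805545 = 15420.55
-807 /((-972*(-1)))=-0.83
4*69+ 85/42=11677/42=278.02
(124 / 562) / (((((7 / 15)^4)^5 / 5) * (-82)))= -51541479316234588623046875 / 919286700014787863521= -56066.82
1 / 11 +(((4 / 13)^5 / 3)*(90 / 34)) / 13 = 82224713 / 902613283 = 0.09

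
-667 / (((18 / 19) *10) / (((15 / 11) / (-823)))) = 12673 / 108636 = 0.12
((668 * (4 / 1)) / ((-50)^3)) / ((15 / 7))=-2338 / 234375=-0.01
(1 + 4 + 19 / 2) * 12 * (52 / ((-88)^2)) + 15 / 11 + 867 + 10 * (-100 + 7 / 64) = -500937 / 3872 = -129.37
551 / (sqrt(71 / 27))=1653*sqrt(213) / 71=339.79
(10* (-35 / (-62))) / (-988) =-175 / 30628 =-0.01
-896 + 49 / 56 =-7161 / 8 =-895.12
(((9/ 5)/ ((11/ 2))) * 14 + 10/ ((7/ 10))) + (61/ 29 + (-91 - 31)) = -1127989/ 11165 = -101.03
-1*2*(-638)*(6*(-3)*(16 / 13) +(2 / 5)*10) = -301136 / 13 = -23164.31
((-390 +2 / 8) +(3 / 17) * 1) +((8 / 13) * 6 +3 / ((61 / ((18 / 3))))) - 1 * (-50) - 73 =-22032599 / 53924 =-408.59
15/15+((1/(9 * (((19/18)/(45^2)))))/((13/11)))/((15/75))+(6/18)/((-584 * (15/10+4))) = 2148798845/2380092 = 902.82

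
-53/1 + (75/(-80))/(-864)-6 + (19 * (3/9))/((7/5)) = -1757149/32256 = -54.48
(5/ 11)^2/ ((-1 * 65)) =-5/ 1573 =-0.00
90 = 90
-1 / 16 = -0.06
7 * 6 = 42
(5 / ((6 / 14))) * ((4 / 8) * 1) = 35 / 6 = 5.83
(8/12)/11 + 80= 80.06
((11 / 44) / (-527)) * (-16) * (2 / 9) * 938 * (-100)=-750400 / 4743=-158.21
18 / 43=0.42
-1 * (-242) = 242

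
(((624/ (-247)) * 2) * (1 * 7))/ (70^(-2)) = -3292800/ 19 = -173305.26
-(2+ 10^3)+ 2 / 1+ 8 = -992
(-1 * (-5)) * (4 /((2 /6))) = 60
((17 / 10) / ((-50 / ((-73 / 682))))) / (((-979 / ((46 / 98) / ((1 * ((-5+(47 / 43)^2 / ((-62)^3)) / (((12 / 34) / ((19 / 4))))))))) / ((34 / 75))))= 811483883632 / 69033119514922784375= 0.00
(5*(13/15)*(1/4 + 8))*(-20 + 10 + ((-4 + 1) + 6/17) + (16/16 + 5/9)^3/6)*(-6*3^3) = 63903983/918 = 69612.18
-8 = -8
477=477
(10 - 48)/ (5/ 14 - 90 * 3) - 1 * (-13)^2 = -637443/ 3775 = -168.86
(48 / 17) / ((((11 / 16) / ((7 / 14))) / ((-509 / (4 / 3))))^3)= -1367251270272 / 22627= -60425653.88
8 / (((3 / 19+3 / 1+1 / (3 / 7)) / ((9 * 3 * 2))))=24624 / 313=78.67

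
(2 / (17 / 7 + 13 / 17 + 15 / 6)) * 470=44744 / 271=165.11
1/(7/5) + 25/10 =45/14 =3.21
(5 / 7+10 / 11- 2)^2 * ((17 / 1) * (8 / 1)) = 114376 / 5929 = 19.29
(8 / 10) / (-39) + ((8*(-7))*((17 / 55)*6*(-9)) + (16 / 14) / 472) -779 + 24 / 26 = 138725954 / 885885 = 156.60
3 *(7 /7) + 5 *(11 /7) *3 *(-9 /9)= -20.57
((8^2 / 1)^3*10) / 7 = 2621440 / 7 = 374491.43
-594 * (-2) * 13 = 15444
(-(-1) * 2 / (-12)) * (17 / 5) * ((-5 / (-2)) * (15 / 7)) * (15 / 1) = -1275 / 28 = -45.54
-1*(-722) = 722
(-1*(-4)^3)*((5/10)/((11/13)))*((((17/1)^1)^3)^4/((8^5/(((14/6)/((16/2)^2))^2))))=371130365115357757/415236096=893781558.71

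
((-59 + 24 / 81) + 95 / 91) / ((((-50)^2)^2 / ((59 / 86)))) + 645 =645.00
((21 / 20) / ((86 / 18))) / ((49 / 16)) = 108 / 1505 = 0.07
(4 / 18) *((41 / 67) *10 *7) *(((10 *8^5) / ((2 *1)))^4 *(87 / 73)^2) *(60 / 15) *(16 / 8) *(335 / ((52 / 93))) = 46696197956441166561820400.00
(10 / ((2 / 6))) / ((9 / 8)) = 80 / 3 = 26.67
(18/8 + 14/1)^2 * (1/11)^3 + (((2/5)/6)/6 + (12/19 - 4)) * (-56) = 3426901783/18208080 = 188.21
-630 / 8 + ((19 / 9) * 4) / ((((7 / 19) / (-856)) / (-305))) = 1507978235 / 252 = 5984040.62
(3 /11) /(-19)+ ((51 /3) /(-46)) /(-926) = -124235 /8902564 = -0.01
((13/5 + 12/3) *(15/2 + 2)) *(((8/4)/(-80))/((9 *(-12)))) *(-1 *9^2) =-1881/1600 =-1.18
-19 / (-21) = 19 / 21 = 0.90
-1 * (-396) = 396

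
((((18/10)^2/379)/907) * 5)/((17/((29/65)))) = 2349/1899235325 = 0.00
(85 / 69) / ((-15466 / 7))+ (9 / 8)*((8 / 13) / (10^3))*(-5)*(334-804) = 225625721 / 138730020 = 1.63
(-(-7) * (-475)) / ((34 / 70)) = -116375 / 17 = -6845.59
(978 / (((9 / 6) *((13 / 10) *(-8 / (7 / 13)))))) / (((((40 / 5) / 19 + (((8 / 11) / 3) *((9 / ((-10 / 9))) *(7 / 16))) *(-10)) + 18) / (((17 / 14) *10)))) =-15.18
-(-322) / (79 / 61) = 19642 / 79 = 248.63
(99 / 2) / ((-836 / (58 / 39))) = -87 / 988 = -0.09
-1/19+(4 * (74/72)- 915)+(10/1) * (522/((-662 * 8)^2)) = -1092251074829/1199035584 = -910.94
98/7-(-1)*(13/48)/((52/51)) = 913/64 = 14.27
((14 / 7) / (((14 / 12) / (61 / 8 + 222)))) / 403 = 5511 / 5642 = 0.98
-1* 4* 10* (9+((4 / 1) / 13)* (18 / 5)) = -5256 / 13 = -404.31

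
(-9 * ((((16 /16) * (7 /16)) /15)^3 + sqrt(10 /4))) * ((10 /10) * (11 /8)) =-99 * sqrt(10) /16 - 3773 /12288000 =-19.57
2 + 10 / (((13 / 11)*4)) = 107 / 26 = 4.12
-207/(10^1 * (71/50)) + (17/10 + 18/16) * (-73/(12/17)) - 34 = -11612063/34080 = -340.73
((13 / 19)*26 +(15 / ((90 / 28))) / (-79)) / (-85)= -15968 / 76551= -0.21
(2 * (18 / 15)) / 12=1 / 5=0.20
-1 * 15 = -15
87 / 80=1.09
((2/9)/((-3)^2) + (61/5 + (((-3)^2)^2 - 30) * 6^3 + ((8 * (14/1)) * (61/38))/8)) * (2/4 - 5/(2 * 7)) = 85035124/53865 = 1578.67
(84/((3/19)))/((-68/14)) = -109.53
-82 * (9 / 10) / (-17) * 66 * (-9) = -219186 / 85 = -2578.66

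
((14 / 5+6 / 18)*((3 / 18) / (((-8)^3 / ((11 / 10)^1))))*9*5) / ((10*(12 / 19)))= -9823 / 1228800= -0.01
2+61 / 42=145 / 42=3.45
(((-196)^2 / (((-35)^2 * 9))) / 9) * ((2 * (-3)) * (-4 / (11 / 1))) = 6272 / 7425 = 0.84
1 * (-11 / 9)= -11 / 9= -1.22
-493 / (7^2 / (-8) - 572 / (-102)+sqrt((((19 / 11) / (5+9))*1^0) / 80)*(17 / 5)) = 871959240*sqrt(14630) / 399950443+408498321000 / 399950443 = 1285.07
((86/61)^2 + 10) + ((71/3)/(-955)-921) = -9690940466/10660665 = -909.04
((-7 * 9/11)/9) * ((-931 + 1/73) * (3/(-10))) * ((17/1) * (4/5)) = -48524868/20075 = -2417.18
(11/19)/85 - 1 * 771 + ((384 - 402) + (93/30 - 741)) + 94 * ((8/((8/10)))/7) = -6297371/4522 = -1392.61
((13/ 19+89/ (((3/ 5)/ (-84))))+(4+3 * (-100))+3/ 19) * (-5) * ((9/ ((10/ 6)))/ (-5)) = -6543396/ 95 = -68877.85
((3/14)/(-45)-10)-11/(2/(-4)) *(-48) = -223861/210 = -1066.00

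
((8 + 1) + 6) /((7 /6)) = 90 /7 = 12.86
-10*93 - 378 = -1308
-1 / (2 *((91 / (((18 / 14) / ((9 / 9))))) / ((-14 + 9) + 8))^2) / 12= -243 / 3246152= -0.00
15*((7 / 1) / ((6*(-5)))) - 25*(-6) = 293 / 2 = 146.50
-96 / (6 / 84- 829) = 1344 / 11605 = 0.12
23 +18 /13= 317 /13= 24.38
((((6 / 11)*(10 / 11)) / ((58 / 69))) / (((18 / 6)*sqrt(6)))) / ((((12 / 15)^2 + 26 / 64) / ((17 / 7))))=1564000*sqrt(6) / 20559231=0.19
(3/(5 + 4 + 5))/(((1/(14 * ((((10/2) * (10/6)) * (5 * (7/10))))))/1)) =87.50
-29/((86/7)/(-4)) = 406/43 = 9.44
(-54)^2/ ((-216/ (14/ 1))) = -189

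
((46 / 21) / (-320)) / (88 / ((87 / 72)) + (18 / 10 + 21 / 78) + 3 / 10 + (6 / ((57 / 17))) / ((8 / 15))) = -7163 / 82198536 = -0.00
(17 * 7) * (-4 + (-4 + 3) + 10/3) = -595/3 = -198.33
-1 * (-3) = 3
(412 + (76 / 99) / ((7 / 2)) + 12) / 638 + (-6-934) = -207655988 / 221067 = -939.34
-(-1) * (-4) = -4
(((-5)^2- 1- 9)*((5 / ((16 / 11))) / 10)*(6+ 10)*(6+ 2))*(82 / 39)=18040 / 13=1387.69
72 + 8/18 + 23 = 859/9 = 95.44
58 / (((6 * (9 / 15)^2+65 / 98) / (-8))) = -164.35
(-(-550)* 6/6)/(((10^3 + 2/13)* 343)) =325/202713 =0.00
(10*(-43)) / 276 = -215 / 138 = -1.56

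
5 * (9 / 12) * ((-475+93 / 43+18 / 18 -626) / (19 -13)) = -236035 / 344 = -686.15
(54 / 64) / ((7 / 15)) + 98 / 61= 46657 / 13664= 3.41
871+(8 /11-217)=7202 /11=654.73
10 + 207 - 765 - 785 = -1333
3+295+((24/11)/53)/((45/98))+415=6235969/8745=713.09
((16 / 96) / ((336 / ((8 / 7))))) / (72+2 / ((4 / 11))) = 1 / 136710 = 0.00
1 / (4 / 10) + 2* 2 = 13 / 2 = 6.50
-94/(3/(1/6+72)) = -20351/9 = -2261.22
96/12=8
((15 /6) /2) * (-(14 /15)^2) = -49 /45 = -1.09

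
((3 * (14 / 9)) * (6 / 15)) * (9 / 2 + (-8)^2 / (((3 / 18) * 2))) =1834 / 5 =366.80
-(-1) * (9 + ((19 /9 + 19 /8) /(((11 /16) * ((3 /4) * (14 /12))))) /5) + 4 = 50213 /3465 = 14.49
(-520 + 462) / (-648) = 29 / 324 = 0.09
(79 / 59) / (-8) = -79 / 472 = -0.17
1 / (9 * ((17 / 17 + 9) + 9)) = 1 / 171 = 0.01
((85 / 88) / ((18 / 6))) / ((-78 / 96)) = -0.40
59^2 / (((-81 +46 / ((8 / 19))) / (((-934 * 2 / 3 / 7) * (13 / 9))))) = -338130416 / 21357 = -15832.30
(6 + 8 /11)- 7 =-3 /11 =-0.27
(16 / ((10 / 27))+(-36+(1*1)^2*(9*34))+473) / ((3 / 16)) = 62896 / 15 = 4193.07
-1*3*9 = -27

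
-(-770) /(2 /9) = 3465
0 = 0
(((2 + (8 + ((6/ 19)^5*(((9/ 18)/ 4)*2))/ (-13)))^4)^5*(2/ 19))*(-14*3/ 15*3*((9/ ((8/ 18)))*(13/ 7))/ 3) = -1108287179091299804253.93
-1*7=-7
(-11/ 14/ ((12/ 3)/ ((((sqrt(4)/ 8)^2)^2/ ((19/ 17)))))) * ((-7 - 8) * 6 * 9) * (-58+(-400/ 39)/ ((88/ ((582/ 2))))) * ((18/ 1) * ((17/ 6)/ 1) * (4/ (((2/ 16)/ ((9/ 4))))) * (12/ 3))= -5192233245/ 6916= -750756.69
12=12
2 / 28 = 1 / 14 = 0.07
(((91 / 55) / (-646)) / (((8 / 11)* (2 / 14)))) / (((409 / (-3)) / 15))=5733 / 2113712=0.00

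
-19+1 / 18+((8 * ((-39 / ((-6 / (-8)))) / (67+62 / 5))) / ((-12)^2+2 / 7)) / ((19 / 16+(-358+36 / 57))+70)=-18.94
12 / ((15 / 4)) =16 / 5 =3.20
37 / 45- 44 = -1943 / 45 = -43.18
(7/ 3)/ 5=7/ 15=0.47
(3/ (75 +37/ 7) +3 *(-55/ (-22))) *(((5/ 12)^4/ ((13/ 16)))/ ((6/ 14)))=1544375/ 2367144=0.65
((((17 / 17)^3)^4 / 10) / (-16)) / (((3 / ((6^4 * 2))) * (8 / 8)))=-5.40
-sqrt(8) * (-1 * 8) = 16 * sqrt(2) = 22.63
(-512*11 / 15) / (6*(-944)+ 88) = 704 / 10455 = 0.07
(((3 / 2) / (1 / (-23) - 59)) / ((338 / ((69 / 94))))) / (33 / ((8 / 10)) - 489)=529 / 4293064412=0.00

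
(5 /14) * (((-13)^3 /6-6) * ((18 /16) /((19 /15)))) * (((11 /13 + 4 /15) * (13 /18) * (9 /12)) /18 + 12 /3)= -41688515 /87552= -476.16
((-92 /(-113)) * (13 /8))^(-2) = 51076 /89401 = 0.57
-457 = -457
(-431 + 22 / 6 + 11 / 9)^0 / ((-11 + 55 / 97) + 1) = -97 / 915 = -0.11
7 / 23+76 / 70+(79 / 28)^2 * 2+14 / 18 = 7338971 / 405720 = 18.09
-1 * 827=-827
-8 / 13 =-0.62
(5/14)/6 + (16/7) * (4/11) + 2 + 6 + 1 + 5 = 13759/924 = 14.89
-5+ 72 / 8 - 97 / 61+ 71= 4478 / 61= 73.41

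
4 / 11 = 0.36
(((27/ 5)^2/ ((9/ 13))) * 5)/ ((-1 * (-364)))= 81/ 140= 0.58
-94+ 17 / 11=-1017 / 11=-92.45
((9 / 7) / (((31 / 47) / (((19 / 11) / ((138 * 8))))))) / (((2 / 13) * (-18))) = -11609 / 10540992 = -0.00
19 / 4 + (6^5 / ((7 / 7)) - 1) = 31119 / 4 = 7779.75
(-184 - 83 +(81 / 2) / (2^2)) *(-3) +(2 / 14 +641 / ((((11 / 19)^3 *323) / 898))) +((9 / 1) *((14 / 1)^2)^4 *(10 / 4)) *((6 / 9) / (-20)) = -1402479903402015 / 1267112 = -1106831837.60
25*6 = 150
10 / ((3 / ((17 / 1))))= 56.67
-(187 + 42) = -229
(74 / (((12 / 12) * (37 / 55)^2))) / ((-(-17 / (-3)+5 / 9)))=-27225 / 1036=-26.28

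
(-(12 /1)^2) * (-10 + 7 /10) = 6696 /5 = 1339.20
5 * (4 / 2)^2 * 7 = 140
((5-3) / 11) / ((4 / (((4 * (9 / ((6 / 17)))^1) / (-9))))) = -17 / 33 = -0.52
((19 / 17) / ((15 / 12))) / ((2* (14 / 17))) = 19 / 35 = 0.54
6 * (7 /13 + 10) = 822 /13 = 63.23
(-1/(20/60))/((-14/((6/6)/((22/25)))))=0.24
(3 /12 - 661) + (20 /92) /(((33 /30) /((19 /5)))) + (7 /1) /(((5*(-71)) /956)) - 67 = -267953969 /359260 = -745.85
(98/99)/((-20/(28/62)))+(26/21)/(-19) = -178609/2040885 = -0.09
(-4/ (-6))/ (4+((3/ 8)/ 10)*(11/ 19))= 3040/ 18339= 0.17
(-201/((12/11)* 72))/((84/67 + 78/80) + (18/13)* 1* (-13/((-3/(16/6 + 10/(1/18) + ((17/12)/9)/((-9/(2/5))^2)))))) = -99992475/42912701636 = -0.00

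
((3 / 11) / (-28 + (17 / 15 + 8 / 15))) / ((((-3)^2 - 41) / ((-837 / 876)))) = -2511 / 8119936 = -0.00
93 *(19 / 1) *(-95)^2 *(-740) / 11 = -11800909500 / 11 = -1072809954.55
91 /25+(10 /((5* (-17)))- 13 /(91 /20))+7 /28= 10891 /11900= 0.92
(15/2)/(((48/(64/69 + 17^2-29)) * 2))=22505/1104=20.38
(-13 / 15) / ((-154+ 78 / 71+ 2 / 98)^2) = -157344733 / 4243333321935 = -0.00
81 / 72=9 / 8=1.12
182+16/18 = 1646/9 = 182.89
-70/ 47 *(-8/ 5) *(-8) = -896/ 47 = -19.06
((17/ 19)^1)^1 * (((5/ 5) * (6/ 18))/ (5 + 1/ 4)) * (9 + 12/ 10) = 1156/ 1995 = 0.58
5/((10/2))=1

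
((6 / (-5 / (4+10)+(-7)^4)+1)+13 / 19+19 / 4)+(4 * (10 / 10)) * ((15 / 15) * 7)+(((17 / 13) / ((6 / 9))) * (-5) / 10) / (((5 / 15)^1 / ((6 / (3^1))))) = 316030685 / 11068564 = 28.55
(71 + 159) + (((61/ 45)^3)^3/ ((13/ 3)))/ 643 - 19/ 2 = 929812131514836058907/ 4216728994207031250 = 220.51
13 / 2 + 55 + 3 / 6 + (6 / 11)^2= 62.30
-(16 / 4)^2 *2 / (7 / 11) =-50.29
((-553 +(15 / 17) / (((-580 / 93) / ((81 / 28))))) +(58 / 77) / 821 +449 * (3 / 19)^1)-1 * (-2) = -4552606306147 / 9474458224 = -480.51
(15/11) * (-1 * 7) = -105/11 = -9.55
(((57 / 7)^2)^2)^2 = 111429157112001 / 5764801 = 19329228.73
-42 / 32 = -21 / 16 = -1.31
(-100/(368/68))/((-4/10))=46.20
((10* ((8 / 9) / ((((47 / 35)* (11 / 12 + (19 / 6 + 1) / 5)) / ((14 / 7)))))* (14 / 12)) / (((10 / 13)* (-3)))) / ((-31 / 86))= 1252160 / 118017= 10.61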